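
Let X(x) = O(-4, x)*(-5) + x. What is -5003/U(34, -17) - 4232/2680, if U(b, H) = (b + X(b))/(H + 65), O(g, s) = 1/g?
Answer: -321939493/92795 ≈ -3469.4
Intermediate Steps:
X(x) = 5/4 + x (X(x) = -5/(-4) + x = -¼*(-5) + x = 5/4 + x)
U(b, H) = (5/4 + 2*b)/(65 + H) (U(b, H) = (b + (5/4 + b))/(H + 65) = (5/4 + 2*b)/(65 + H))
-5003/U(34, -17) - 4232/2680 = -5003*4*(65 - 17)/(5 + 8*34) - 4232/2680 = -5003*192/(5 + 272) - 4232*1/2680 = -5003/((¼)*(1/48)*277) - 529/335 = -5003/277/192 - 529/335 = -5003*192/277 - 529/335 = -960576/277 - 529/335 = -321939493/92795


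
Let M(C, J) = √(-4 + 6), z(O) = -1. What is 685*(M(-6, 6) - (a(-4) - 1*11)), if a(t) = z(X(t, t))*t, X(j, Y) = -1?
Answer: 4795 + 685*√2 ≈ 5763.7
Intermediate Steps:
M(C, J) = √2
a(t) = -t
685*(M(-6, 6) - (a(-4) - 1*11)) = 685*(√2 - (-1*(-4) - 1*11)) = 685*(√2 - (4 - 11)) = 685*(√2 - 1*(-7)) = 685*(√2 + 7) = 685*(7 + √2) = 4795 + 685*√2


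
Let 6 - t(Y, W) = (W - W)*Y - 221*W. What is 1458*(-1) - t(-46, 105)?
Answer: -24669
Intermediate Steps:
t(Y, W) = 6 + 221*W (t(Y, W) = 6 - ((W - W)*Y - 221*W) = 6 - (0*Y - 221*W) = 6 - (0 - 221*W) = 6 - (-221)*W = 6 + 221*W)
1458*(-1) - t(-46, 105) = 1458*(-1) - (6 + 221*105) = -1458 - (6 + 23205) = -1458 - 1*23211 = -1458 - 23211 = -24669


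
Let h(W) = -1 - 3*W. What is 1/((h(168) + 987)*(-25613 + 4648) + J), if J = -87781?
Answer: -1/10192911 ≈ -9.8107e-8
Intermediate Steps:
1/((h(168) + 987)*(-25613 + 4648) + J) = 1/(((-1 - 3*168) + 987)*(-25613 + 4648) - 87781) = 1/(((-1 - 504) + 987)*(-20965) - 87781) = 1/((-505 + 987)*(-20965) - 87781) = 1/(482*(-20965) - 87781) = 1/(-10105130 - 87781) = 1/(-10192911) = -1/10192911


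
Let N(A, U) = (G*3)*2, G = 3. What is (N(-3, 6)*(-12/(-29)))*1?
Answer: 216/29 ≈ 7.4483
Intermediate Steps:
N(A, U) = 18 (N(A, U) = (3*3)*2 = 9*2 = 18)
(N(-3, 6)*(-12/(-29)))*1 = (18*(-12/(-29)))*1 = (18*(-12*(-1/29)))*1 = (18*(12/29))*1 = (216/29)*1 = 216/29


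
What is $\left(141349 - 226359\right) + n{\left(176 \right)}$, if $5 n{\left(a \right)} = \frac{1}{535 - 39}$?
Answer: $- \frac{210824799}{2480} \approx -85010.0$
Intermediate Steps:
$n{\left(a \right)} = \frac{1}{2480}$ ($n{\left(a \right)} = \frac{1}{5 \left(535 - 39\right)} = \frac{1}{5 \cdot 496} = \frac{1}{5} \cdot \frac{1}{496} = \frac{1}{2480}$)
$\left(141349 - 226359\right) + n{\left(176 \right)} = \left(141349 - 226359\right) + \frac{1}{2480} = -85010 + \frac{1}{2480} = - \frac{210824799}{2480}$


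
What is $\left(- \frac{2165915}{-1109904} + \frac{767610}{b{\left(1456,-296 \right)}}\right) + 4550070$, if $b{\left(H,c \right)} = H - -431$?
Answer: $\frac{3176823975370135}{698129616} \approx 4.5505 \cdot 10^{6}$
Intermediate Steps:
$b{\left(H,c \right)} = 431 + H$ ($b{\left(H,c \right)} = H + 431 = 431 + H$)
$\left(- \frac{2165915}{-1109904} + \frac{767610}{b{\left(1456,-296 \right)}}\right) + 4550070 = \left(- \frac{2165915}{-1109904} + \frac{767610}{431 + 1456}\right) + 4550070 = \left(\left(-2165915\right) \left(- \frac{1}{1109904}\right) + \frac{767610}{1887}\right) + 4550070 = \left(\frac{2165915}{1109904} + 767610 \cdot \frac{1}{1887}\right) + 4550070 = \left(\frac{2165915}{1109904} + \frac{255870}{629}\right) + 4550070 = \frac{285353497015}{698129616} + 4550070 = \frac{3176823975370135}{698129616}$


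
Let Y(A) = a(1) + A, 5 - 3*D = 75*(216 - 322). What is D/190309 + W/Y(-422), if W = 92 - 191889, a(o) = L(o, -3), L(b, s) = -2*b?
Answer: 109505458739/242073048 ≈ 452.37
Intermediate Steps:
D = 7955/3 (D = 5/3 - 25*(216 - 322) = 5/3 - 25*(-106) = 5/3 - ⅓*(-7950) = 5/3 + 2650 = 7955/3 ≈ 2651.7)
a(o) = -2*o
W = -191797
Y(A) = -2 + A (Y(A) = -2*1 + A = -2 + A)
D/190309 + W/Y(-422) = (7955/3)/190309 - 191797/(-2 - 422) = (7955/3)*(1/190309) - 191797/(-424) = 7955/570927 - 191797*(-1/424) = 7955/570927 + 191797/424 = 109505458739/242073048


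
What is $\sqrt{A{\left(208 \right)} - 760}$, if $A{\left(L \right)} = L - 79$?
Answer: $i \sqrt{631} \approx 25.12 i$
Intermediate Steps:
$A{\left(L \right)} = -79 + L$ ($A{\left(L \right)} = L - 79 = -79 + L$)
$\sqrt{A{\left(208 \right)} - 760} = \sqrt{\left(-79 + 208\right) - 760} = \sqrt{129 - 760} = \sqrt{-631} = i \sqrt{631}$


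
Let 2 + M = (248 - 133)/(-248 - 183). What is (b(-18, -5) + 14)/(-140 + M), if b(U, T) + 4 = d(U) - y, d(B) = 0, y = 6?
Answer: -1724/61317 ≈ -0.028116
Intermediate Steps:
M = -977/431 (M = -2 + (248 - 133)/(-248 - 183) = -2 + 115/(-431) = -2 + 115*(-1/431) = -2 - 115/431 = -977/431 ≈ -2.2668)
b(U, T) = -10 (b(U, T) = -4 + (0 - 1*6) = -4 + (0 - 6) = -4 - 6 = -10)
(b(-18, -5) + 14)/(-140 + M) = (-10 + 14)/(-140 - 977/431) = 4/(-61317/431) = 4*(-431/61317) = -1724/61317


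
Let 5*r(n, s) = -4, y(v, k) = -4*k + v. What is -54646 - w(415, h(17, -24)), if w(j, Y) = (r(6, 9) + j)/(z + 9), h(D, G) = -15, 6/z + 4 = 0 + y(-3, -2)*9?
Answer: -102546161/1875 ≈ -54691.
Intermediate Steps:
y(v, k) = v - 4*k
r(n, s) = -4/5 (r(n, s) = (1/5)*(-4) = -4/5)
z = 6/41 (z = 6/(-4 + (0 + (-3 - 4*(-2))*9)) = 6/(-4 + (0 + (-3 + 8)*9)) = 6/(-4 + (0 + 5*9)) = 6/(-4 + (0 + 45)) = 6/(-4 + 45) = 6/41 ≈ 0.14634)
w(j, Y) = -164/1875 + 41*j/375 (w(j, Y) = (-4/5 + j)/(6/41 + 9) = (-4/5 + j)/(375/41) = (-4/5 + j)*(41/375) = -164/1875 + 41*j/375)
-54646 - w(415, h(17, -24)) = -54646 - (-164/1875 + (41/375)*415) = -54646 - (-164/1875 + 3403/75) = -54646 - 1*84911/1875 = -54646 - 84911/1875 = -102546161/1875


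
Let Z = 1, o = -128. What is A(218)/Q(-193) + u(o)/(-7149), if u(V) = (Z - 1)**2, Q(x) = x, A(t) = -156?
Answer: 156/193 ≈ 0.80829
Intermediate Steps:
u(V) = 0 (u(V) = (1 - 1)**2 = 0**2 = 0)
A(218)/Q(-193) + u(o)/(-7149) = -156/(-193) + 0/(-7149) = -156*(-1/193) + 0*(-1/7149) = 156/193 + 0 = 156/193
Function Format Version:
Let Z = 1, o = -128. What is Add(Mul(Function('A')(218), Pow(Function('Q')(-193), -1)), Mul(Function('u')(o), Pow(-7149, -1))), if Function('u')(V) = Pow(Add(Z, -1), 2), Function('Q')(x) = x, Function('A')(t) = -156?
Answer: Rational(156, 193) ≈ 0.80829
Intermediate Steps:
Function('u')(V) = 0 (Function('u')(V) = Pow(Add(1, -1), 2) = Pow(0, 2) = 0)
Add(Mul(Function('A')(218), Pow(Function('Q')(-193), -1)), Mul(Function('u')(o), Pow(-7149, -1))) = Add(Mul(-156, Pow(-193, -1)), Mul(0, Pow(-7149, -1))) = Add(Mul(-156, Rational(-1, 193)), Mul(0, Rational(-1, 7149))) = Add(Rational(156, 193), 0) = Rational(156, 193)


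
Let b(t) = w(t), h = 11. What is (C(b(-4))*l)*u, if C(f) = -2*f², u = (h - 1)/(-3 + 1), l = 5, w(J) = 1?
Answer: 50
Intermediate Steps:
b(t) = 1
u = -5 (u = (11 - 1)/(-3 + 1) = 10/(-2) = 10*(-½) = -5)
(C(b(-4))*l)*u = (-2*1²*5)*(-5) = (-2*1*5)*(-5) = -2*5*(-5) = -10*(-5) = 50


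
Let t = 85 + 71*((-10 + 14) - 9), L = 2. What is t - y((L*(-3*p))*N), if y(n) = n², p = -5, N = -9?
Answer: -73170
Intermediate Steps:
t = -270 (t = 85 + 71*(4 - 9) = 85 + 71*(-5) = 85 - 355 = -270)
t - y((L*(-3*p))*N) = -270 - ((2*(-3*(-5)))*(-9))² = -270 - ((2*15)*(-9))² = -270 - (30*(-9))² = -270 - 1*(-270)² = -270 - 1*72900 = -270 - 72900 = -73170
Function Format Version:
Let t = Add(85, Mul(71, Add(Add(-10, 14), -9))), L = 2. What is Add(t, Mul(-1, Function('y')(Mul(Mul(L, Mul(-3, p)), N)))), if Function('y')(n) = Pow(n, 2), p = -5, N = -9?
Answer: -73170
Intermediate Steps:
t = -270 (t = Add(85, Mul(71, Add(4, -9))) = Add(85, Mul(71, -5)) = Add(85, -355) = -270)
Add(t, Mul(-1, Function('y')(Mul(Mul(L, Mul(-3, p)), N)))) = Add(-270, Mul(-1, Pow(Mul(Mul(2, Mul(-3, -5)), -9), 2))) = Add(-270, Mul(-1, Pow(Mul(Mul(2, 15), -9), 2))) = Add(-270, Mul(-1, Pow(Mul(30, -9), 2))) = Add(-270, Mul(-1, Pow(-270, 2))) = Add(-270, Mul(-1, 72900)) = Add(-270, -72900) = -73170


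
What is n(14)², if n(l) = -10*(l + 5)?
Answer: 36100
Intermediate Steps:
n(l) = -50 - 10*l (n(l) = -10*(5 + l) = -50 - 10*l)
n(14)² = (-50 - 10*14)² = (-50 - 140)² = (-190)² = 36100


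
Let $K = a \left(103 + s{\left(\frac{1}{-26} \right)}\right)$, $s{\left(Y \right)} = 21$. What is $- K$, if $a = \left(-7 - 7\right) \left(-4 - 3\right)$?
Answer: $-12152$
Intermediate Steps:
$a = 98$ ($a = \left(-14\right) \left(-7\right) = 98$)
$K = 12152$ ($K = 98 \left(103 + 21\right) = 98 \cdot 124 = 12152$)
$- K = \left(-1\right) 12152 = -12152$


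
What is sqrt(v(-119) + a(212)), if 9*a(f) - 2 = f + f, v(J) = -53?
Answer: I*sqrt(51)/3 ≈ 2.3805*I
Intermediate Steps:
a(f) = 2/9 + 2*f/9 (a(f) = 2/9 + (f + f)/9 = 2/9 + (2*f)/9 = 2/9 + 2*f/9)
sqrt(v(-119) + a(212)) = sqrt(-53 + (2/9 + (2/9)*212)) = sqrt(-53 + (2/9 + 424/9)) = sqrt(-53 + 142/3) = sqrt(-17/3) = I*sqrt(51)/3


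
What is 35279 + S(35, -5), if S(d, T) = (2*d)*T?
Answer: 34929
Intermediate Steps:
S(d, T) = 2*T*d
35279 + S(35, -5) = 35279 + 2*(-5)*35 = 35279 - 350 = 34929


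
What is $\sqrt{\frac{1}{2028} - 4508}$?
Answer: $\frac{i \sqrt{27426669}}{78} \approx 67.142 i$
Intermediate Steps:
$\sqrt{\frac{1}{2028} - 4508} = \sqrt{- \frac{9142223}{2028}} = \frac{i \sqrt{27426669}}{78}$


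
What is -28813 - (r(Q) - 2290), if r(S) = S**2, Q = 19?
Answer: -26884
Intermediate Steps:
-28813 - (r(Q) - 2290) = -28813 - (19**2 - 2290) = -28813 - (361 - 2290) = -28813 - 1*(-1929) = -28813 + 1929 = -26884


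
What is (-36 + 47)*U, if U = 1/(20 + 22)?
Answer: 11/42 ≈ 0.26190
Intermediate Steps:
U = 1/42 ≈ 0.023810
(-36 + 47)*U = (-36 + 47)*(1/42) = 11*(1/42) = 11/42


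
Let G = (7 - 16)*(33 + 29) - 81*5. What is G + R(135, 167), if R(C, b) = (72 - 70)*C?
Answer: -693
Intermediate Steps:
R(C, b) = 2*C
G = -963 (G = -9*62 - 405 = -558 - 405 = -963)
G + R(135, 167) = -963 + 2*135 = -963 + 270 = -693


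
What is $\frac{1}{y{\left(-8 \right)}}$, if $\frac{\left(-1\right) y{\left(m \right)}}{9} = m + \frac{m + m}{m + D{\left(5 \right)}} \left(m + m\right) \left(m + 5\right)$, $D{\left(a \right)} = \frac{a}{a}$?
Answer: $- \frac{7}{6408} \approx -0.0010924$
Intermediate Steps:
$D{\left(a \right)} = 1$
$y{\left(m \right)} = - 9 m - \frac{36 m^{2} \left(5 + m\right)}{1 + m}$ ($y{\left(m \right)} = - 9 \left(m + \frac{m + m}{m + 1} \left(m + m\right) \left(m + 5\right)\right) = - 9 \left(m + \frac{2 m}{1 + m} 2 m \left(5 + m\right)\right) = - 9 \left(m + \frac{4 m^{2} \left(5 + m\right)}{1 + m}\right) = - 9 m - \frac{36 m^{2} \left(5 + m\right)}{1 + m}$)
$\frac{1}{y{\left(-8 \right)}} = \frac{1}{\left(-9\right) \left(-8\right) \frac{1}{1 - 8} \left(1 + 4 \left(-8\right)^{2} + 21 \left(-8\right)\right)} = \frac{1}{\left(-9\right) \left(-8\right) \frac{1}{-7} \left(1 + 4 \cdot 64 - 168\right)} = \frac{1}{\left(-9\right) \left(-8\right) \left(- \frac{1}{7}\right) \left(1 + 256 - 168\right)} = \frac{1}{\left(-9\right) \left(-8\right) \left(- \frac{1}{7}\right) 89} = \frac{1}{- \frac{6408}{7}} = - \frac{7}{6408}$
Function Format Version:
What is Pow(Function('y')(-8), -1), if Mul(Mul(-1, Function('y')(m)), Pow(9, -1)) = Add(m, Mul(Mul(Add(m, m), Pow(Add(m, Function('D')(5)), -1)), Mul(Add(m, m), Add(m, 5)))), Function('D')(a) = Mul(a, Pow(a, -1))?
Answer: Rational(-7, 6408) ≈ -0.0010924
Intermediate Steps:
Function('D')(a) = 1
Function('y')(m) = Add(Mul(-9, m), Mul(-36, Pow(m, 2), Pow(Add(1, m), -1), Add(5, m))) (Function('y')(m) = Mul(-9, Add(m, Mul(Mul(Add(m, m), Pow(Add(m, 1), -1)), Mul(Add(m, m), Add(m, 5))))) = Mul(-9, Add(m, Mul(Mul(Mul(2, m), Pow(Add(1, m), -1)), Mul(Mul(2, m), Add(5, m))))) = Mul(-9, Add(m, Mul(Mul(2, m, Pow(Add(1, m), -1)), Mul(2, m, Add(5, m))))) = Mul(-9, Add(m, Mul(4, Pow(m, 2), Pow(Add(1, m), -1), Add(5, m)))) = Add(Mul(-9, m), Mul(-36, Pow(m, 2), Pow(Add(1, m), -1), Add(5, m))))
Pow(Function('y')(-8), -1) = Pow(Mul(-9, -8, Pow(Add(1, -8), -1), Add(1, Mul(4, Pow(-8, 2)), Mul(21, -8))), -1) = Pow(Mul(-9, -8, Pow(-7, -1), Add(1, Mul(4, 64), -168)), -1) = Pow(Mul(-9, -8, Rational(-1, 7), Add(1, 256, -168)), -1) = Pow(Mul(-9, -8, Rational(-1, 7), 89), -1) = Pow(Rational(-6408, 7), -1) = Rational(-7, 6408)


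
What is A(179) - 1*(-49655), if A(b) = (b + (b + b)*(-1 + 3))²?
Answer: 850680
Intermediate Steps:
A(b) = 25*b² (A(b) = (b + (2*b)*2)² = (b + 4*b)² = (5*b)² = 25*b²)
A(179) - 1*(-49655) = 25*179² - 1*(-49655) = 25*32041 + 49655 = 801025 + 49655 = 850680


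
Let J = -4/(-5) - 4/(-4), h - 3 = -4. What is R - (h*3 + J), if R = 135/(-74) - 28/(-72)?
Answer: -392/1665 ≈ -0.23544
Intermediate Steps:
h = -1 (h = 3 - 4 = -1)
J = 9/5 (J = -4*(-⅕) - 4*(-¼) = ⅘ + 1 = 9/5 ≈ 1.8000)
R = -478/333 (R = 135*(-1/74) - 28*(-1/72) = -135/74 + 7/18 = -478/333 ≈ -1.4354)
R - (h*3 + J) = -478/333 - (-1*3 + 9/5) = -478/333 - (-3 + 9/5) = -478/333 - 1*(-6/5) = -478/333 + 6/5 = -392/1665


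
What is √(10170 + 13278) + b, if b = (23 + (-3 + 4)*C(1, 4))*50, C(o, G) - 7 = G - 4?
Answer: 1500 + 2*√5862 ≈ 1653.1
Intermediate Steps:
C(o, G) = 3 + G (C(o, G) = 7 + (G - 4) = 7 + (-4 + G) = 3 + G)
b = 1500 (b = (23 + (-3 + 4)*(3 + 4))*50 = (23 + 1*7)*50 = (23 + 7)*50 = 30*50 = 1500)
√(10170 + 13278) + b = √(10170 + 13278) + 1500 = √23448 + 1500 = 2*√5862 + 1500 = 1500 + 2*√5862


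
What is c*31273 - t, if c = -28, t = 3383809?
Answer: -4259453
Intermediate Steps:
c*31273 - t = -28*31273 - 1*3383809 = -875644 - 3383809 = -4259453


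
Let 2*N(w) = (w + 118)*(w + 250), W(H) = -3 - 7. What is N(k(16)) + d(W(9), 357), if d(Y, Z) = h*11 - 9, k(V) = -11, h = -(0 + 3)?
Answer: 25489/2 ≈ 12745.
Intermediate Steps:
h = -3 (h = -1*3 = -3)
W(H) = -10
N(w) = (118 + w)*(250 + w)/2 (N(w) = ((w + 118)*(w + 250))/2 = ((118 + w)*(250 + w))/2 = (118 + w)*(250 + w)/2)
d(Y, Z) = -42 (d(Y, Z) = -3*11 - 9 = -33 - 9 = -42)
N(k(16)) + d(W(9), 357) = (14750 + (½)*(-11)² + 184*(-11)) - 42 = (14750 + (½)*121 - 2024) - 42 = (14750 + 121/2 - 2024) - 42 = 25573/2 - 42 = 25489/2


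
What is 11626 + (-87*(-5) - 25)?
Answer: 12036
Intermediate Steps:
11626 + (-87*(-5) - 25) = 11626 + (435 - 25) = 11626 + 410 = 12036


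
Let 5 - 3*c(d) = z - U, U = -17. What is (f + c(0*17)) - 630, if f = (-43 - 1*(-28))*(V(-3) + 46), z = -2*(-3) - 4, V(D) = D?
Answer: -3839/3 ≈ -1279.7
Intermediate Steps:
z = 2 (z = 6 - 4 = 2)
c(d) = -14/3 (c(d) = 5/3 - (2 - 1*(-17))/3 = 5/3 - (2 + 17)/3 = 5/3 - ⅓*19 = 5/3 - 19/3 = -14/3)
f = -645 (f = (-43 - 1*(-28))*(-3 + 46) = (-43 + 28)*43 = -15*43 = -645)
(f + c(0*17)) - 630 = (-645 - 14/3) - 630 = -1949/3 - 630 = -3839/3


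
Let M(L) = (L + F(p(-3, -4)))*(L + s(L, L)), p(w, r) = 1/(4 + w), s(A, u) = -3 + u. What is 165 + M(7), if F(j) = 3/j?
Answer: 275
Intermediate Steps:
M(L) = (-3 + 2*L)*(3 + L) (M(L) = (L + 3/(1/(4 - 3)))*(L + (-3 + L)) = (L + 3/(1/1))*(-3 + 2*L) = (L + 3/1)*(-3 + 2*L) = (L + 3*1)*(-3 + 2*L) = (L + 3)*(-3 + 2*L) = (3 + L)*(-3 + 2*L) = (-3 + 2*L)*(3 + L))
165 + M(7) = 165 + (-9 + 2*7² + 3*7) = 165 + (-9 + 2*49 + 21) = 165 + (-9 + 98 + 21) = 165 + 110 = 275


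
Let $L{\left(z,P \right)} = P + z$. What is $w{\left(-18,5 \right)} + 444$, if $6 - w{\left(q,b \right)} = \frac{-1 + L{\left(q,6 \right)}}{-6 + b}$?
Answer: $437$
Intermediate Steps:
$w{\left(q,b \right)} = 6 - \frac{5 + q}{-6 + b}$ ($w{\left(q,b \right)} = 6 - \frac{-1 + \left(6 + q\right)}{-6 + b} = 6 - \frac{5 + q}{-6 + b}$)
$w{\left(-18,5 \right)} + 444 = \frac{-41 - -18 + 6 \cdot 5}{-6 + 5} + 444 = \frac{-41 + 18 + 30}{-1} + 444 = \left(-1\right) 7 + 444 = -7 + 444 = 437$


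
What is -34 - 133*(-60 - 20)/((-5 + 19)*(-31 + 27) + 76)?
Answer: 498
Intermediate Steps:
-34 - 133*(-60 - 20)/((-5 + 19)*(-31 + 27) + 76) = -34 - (-10640)/(14*(-4) + 76) = -34 - (-10640)/(-56 + 76) = -34 - (-10640)/20 = -34 - 133*(-4) = -34 + 532 = 498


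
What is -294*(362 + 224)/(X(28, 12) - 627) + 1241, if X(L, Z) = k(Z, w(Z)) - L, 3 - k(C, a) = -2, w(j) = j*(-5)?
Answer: 489467/325 ≈ 1506.1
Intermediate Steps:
w(j) = -5*j
k(C, a) = 5 (k(C, a) = 3 - 1*(-2) = 3 + 2 = 5)
X(L, Z) = 5 - L
-294*(362 + 224)/(X(28, 12) - 627) + 1241 = -294*(362 + 224)/((5 - 1*28) - 627) + 1241 = -172284/((5 - 28) - 627) + 1241 = -172284/(-23 - 627) + 1241 = -172284/(-650) + 1241 = -172284*(-1)/650 + 1241 = -294*(-293/325) + 1241 = 86142/325 + 1241 = 489467/325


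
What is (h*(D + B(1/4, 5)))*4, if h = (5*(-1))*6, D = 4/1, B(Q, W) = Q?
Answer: -510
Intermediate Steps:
D = 4 (D = 4*1 = 4)
h = -30 (h = -5*6 = -30)
(h*(D + B(1/4, 5)))*4 = -30*(4 + 1/4)*4 = -30*(4 + ¼)*4 = -30*17/4*4 = -255/2*4 = -510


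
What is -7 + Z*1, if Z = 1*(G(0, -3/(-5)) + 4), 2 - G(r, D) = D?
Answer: -8/5 ≈ -1.6000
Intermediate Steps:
G(r, D) = 2 - D
Z = 27/5 (Z = 1*((2 - (-3)/(-5)) + 4) = 1*((2 - (-3)*(-1)/5) + 4) = 1*((2 - 1*3/5) + 4) = 1*((2 - 3/5) + 4) = 1*(7/5 + 4) = 1*(27/5) = 27/5 ≈ 5.4000)
-7 + Z*1 = -7 + (27/5)*1 = -7 + 27/5 = -8/5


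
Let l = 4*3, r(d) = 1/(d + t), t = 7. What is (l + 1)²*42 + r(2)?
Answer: 63883/9 ≈ 7098.1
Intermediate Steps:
r(d) = 1/(7 + d) (r(d) = 1/(d + 7) = 1/(7 + d))
l = 12
(l + 1)²*42 + r(2) = (12 + 1)²*42 + 1/(7 + 2) = 13²*42 + 1/9 = 169*42 + ⅑ = 7098 + ⅑ = 63883/9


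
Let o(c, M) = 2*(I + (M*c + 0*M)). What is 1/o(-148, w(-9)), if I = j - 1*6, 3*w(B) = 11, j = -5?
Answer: -3/3322 ≈ -0.00090307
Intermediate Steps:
w(B) = 11/3 (w(B) = (⅓)*11 = 11/3)
I = -11 (I = -5 - 1*6 = -5 - 6 = -11)
o(c, M) = -22 + 2*M*c (o(c, M) = 2*(-11 + (M*c + 0*M)) = 2*(-11 + (M*c + 0)) = 2*(-11 + M*c) = -22 + 2*M*c)
1/o(-148, w(-9)) = 1/(-22 + 2*(11/3)*(-148)) = 1/(-22 - 3256/3) = 1/(-3322/3) = -3/3322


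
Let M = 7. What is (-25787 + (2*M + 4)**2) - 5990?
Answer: -31453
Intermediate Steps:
(-25787 + (2*M + 4)**2) - 5990 = (-25787 + (2*7 + 4)**2) - 5990 = (-25787 + (14 + 4)**2) - 5990 = (-25787 + 18**2) - 5990 = (-25787 + 324) - 5990 = -25463 - 5990 = -31453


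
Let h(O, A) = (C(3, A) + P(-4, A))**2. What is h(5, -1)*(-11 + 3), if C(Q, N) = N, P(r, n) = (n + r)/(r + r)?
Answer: -9/8 ≈ -1.1250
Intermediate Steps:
P(r, n) = (n + r)/(2*r) (P(r, n) = (n + r)/((2*r)) = (n + r)*(1/(2*r)) = (n + r)/(2*r))
h(O, A) = (1/2 + 7*A/8)**2 (h(O, A) = (A + (1/2)*(A - 4)/(-4))**2 = (A + (1/2)*(-1/4)*(-4 + A))**2 = (A + (1/2 - A/8))**2 = (1/2 + 7*A/8)**2)
h(5, -1)*(-11 + 3) = ((4 + 7*(-1))**2/64)*(-11 + 3) = ((4 - 7)**2/64)*(-8) = ((1/64)*(-3)**2)*(-8) = ((1/64)*9)*(-8) = (9/64)*(-8) = -9/8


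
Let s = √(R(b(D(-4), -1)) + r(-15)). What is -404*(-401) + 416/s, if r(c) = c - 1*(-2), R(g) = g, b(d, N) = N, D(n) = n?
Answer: 162004 - 208*I*√14/7 ≈ 1.62e+5 - 111.18*I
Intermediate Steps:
r(c) = 2 + c (r(c) = c + 2 = 2 + c)
s = I*√14 (s = √(-1 + (2 - 15)) = √(-1 - 13) = √(-14) = I*√14 ≈ 3.7417*I)
-404*(-401) + 416/s = -404*(-401) + 416/((I*√14)) = 162004 + 416*(-I*√14/14) = 162004 - 208*I*√14/7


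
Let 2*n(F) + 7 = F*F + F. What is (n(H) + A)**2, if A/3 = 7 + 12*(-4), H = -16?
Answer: 169/4 ≈ 42.250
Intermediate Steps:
n(F) = -7/2 + F/2 + F**2/2 (n(F) = -7/2 + (F*F + F)/2 = -7/2 + (F**2 + F)/2 = -7/2 + (F + F**2)/2 = -7/2 + (F/2 + F**2/2) = -7/2 + F/2 + F**2/2)
A = -123 (A = 3*(7 + 12*(-4)) = 3*(7 - 48) = 3*(-41) = -123)
(n(H) + A)**2 = ((-7/2 + (1/2)*(-16) + (1/2)*(-16)**2) - 123)**2 = ((-7/2 - 8 + (1/2)*256) - 123)**2 = ((-7/2 - 8 + 128) - 123)**2 = (233/2 - 123)**2 = (-13/2)**2 = 169/4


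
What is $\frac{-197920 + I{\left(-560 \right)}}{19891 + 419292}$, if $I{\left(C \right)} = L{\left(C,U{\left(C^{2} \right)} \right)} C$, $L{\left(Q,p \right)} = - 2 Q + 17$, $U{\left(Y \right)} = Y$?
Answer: $- \frac{834640}{439183} \approx -1.9004$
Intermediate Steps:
$L{\left(Q,p \right)} = 17 - 2 Q$
$I{\left(C \right)} = C \left(17 - 2 C\right)$ ($I{\left(C \right)} = \left(17 - 2 C\right) C = C \left(17 - 2 C\right)$)
$\frac{-197920 + I{\left(-560 \right)}}{19891 + 419292} = \frac{-197920 - 560 \left(17 - -1120\right)}{19891 + 419292} = \frac{-197920 - 560 \left(17 + 1120\right)}{439183} = \left(-197920 - 636720\right) \frac{1}{439183} = \left(-834640\right) \frac{1}{439183} = - \frac{834640}{439183}$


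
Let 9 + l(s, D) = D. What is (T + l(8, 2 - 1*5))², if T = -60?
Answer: 5184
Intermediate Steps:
l(s, D) = -9 + D
(T + l(8, 2 - 1*5))² = (-60 + (-9 + (2 - 1*5)))² = (-60 + (-9 + (2 - 5)))² = (-60 + (-9 - 3))² = (-60 - 12)² = (-72)² = 5184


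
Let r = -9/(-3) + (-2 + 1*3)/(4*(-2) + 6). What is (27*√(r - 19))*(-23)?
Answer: -621*I*√66/2 ≈ -2522.5*I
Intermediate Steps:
r = 5/2 (r = -9*(-⅓) + (-2 + 3)/(-8 + 6) = 3 + 1/(-2) = 3 + 1*(-½) = 3 - ½ = 5/2 ≈ 2.5000)
(27*√(r - 19))*(-23) = (27*√(5/2 - 19))*(-23) = (27*√(-33/2))*(-23) = (27*(I*√66/2))*(-23) = (27*I*√66/2)*(-23) = -621*I*√66/2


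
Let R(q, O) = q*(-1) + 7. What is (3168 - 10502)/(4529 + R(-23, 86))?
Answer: -7334/4559 ≈ -1.6087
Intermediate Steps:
R(q, O) = 7 - q (R(q, O) = -q + 7 = 7 - q)
(3168 - 10502)/(4529 + R(-23, 86)) = (3168 - 10502)/(4529 + (7 - 1*(-23))) = -7334/(4529 + (7 + 23)) = -7334/(4529 + 30) = -7334/4559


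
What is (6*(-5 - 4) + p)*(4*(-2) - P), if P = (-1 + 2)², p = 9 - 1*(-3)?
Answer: 378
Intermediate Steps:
p = 12 (p = 9 + 3 = 12)
P = 1 (P = 1² = 1)
(6*(-5 - 4) + p)*(4*(-2) - P) = (6*(-5 - 4) + 12)*(4*(-2) - 1*1) = (6*(-9) + 12)*(-8 - 1) = (-54 + 12)*(-9) = -42*(-9) = 378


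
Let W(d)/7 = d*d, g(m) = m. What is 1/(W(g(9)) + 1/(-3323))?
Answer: 3323/1884140 ≈ 0.0017637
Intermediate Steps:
W(d) = 7*d² (W(d) = 7*(d*d) = 7*d²)
1/(W(g(9)) + 1/(-3323)) = 1/(7*9² + 1/(-3323)) = 1/(7*81 - 1/3323) = 1/(567 - 1/3323) = 1/(1884140/3323) = 3323/1884140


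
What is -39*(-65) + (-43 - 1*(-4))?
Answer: 2496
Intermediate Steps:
-39*(-65) + (-43 - 1*(-4)) = 2535 + (-43 + 4) = 2535 - 39 = 2496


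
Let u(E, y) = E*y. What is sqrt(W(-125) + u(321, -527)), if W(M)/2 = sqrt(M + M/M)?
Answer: sqrt(-169167 + 4*I*sqrt(31)) ≈ 0.027 + 411.3*I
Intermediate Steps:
W(M) = 2*sqrt(1 + M) (W(M) = 2*sqrt(M + M/M) = 2*sqrt(M + 1) = 2*sqrt(1 + M))
sqrt(W(-125) + u(321, -527)) = sqrt(2*sqrt(1 - 125) + 321*(-527)) = sqrt(2*sqrt(-124) - 169167) = sqrt(2*(2*I*sqrt(31)) - 169167) = sqrt(4*I*sqrt(31) - 169167) = sqrt(-169167 + 4*I*sqrt(31))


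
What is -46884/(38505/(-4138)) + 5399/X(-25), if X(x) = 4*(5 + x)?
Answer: 1020839391/205360 ≈ 4971.0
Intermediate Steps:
X(x) = 20 + 4*x
-46884/(38505/(-4138)) + 5399/X(-25) = -46884/(38505/(-4138)) + 5399/(20 + 4*(-25)) = -46884/(38505*(-1/4138)) + 5399/(20 - 100) = -46884/(-38505/4138) + 5399/(-80) = -46884*(-4138/38505) + 5399*(-1/80) = 64668664/12835 - 5399/80 = 1020839391/205360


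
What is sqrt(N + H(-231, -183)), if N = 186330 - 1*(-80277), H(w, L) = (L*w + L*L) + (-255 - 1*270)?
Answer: 2*sqrt(85461) ≈ 584.67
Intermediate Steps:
H(w, L) = -525 + L**2 + L*w (H(w, L) = (L*w + L**2) + (-255 - 270) = (L**2 + L*w) - 525 = -525 + L**2 + L*w)
N = 266607 (N = 186330 + 80277 = 266607)
sqrt(N + H(-231, -183)) = sqrt(266607 + (-525 + (-183)**2 - 183*(-231))) = sqrt(266607 + (-525 + 33489 + 42273)) = sqrt(266607 + 75237) = sqrt(341844) = 2*sqrt(85461)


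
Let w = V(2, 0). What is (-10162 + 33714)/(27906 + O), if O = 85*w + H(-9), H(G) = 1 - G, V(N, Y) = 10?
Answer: 11776/14383 ≈ 0.81874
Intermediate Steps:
w = 10
O = 860 (O = 85*10 + (1 - 1*(-9)) = 850 + (1 + 9) = 850 + 10 = 860)
(-10162 + 33714)/(27906 + O) = (-10162 + 33714)/(27906 + 860) = 23552/28766 = 23552*(1/28766) = 11776/14383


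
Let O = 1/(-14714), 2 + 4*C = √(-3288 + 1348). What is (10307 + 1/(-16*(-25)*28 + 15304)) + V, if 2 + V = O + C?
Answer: 2009273707181/194989928 + I*√485/2 ≈ 10305.0 + 11.011*I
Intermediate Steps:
C = -½ + I*√485/2 (C = -½ + √(-3288 + 1348)/4 = -½ + √(-1940)/4 = -½ + (2*I*√485)/4 = -½ + I*√485/2 ≈ -0.5 + 11.011*I)
O = -1/14714 ≈ -6.7962e-5
V = -18393/7357 + I*√485/2 (V = -2 + (-1/14714 + (-½ + I*√485/2)) = -2 + (-3679/7357 + I*√485/2) = -18393/7357 + I*√485/2 ≈ -2.5001 + 11.011*I)
(10307 + 1/(-16*(-25)*28 + 15304)) + V = (10307 + 1/(-16*(-25)*28 + 15304)) + (-18393/7357 + I*√485/2) = (10307 + 1/(400*28 + 15304)) + (-18393/7357 + I*√485/2) = (10307 + 1/(11200 + 15304)) + (-18393/7357 + I*√485/2) = (10307 + 1/26504) + (-18393/7357 + I*√485/2) = 273176729/26504 + (-18393/7357 + I*√485/2) = 2009273707181/194989928 + I*√485/2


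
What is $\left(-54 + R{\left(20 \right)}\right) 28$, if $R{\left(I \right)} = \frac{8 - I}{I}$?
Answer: $- \frac{7644}{5} \approx -1528.8$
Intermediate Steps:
$R{\left(I \right)} = \frac{8 - I}{I}$
$\left(-54 + R{\left(20 \right)}\right) 28 = \left(-54 + \frac{8 - 20}{20}\right) 28 = \left(-54 + \frac{1}{20} \left(-12\right)\right) 28 = \left(-54 - \frac{3}{5}\right) 28 = \left(- \frac{273}{5}\right) 28 = - \frac{7644}{5}$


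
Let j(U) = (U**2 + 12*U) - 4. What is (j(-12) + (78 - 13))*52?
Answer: 3172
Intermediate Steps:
j(U) = -4 + U**2 + 12*U
(j(-12) + (78 - 13))*52 = ((-4 + (-12)**2 + 12*(-12)) + (78 - 13))*52 = ((-4 + 144 - 144) + 65)*52 = (-4 + 65)*52 = 61*52 = 3172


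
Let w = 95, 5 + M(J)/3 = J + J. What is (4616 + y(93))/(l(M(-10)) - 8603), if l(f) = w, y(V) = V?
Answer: -4709/8508 ≈ -0.55348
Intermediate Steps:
M(J) = -15 + 6*J (M(J) = -15 + 3*(J + J) = -15 + 3*(2*J) = -15 + 6*J)
l(f) = 95
(4616 + y(93))/(l(M(-10)) - 8603) = (4616 + 93)/(95 - 8603) = 4709/(-8508) = 4709*(-1/8508) = -4709/8508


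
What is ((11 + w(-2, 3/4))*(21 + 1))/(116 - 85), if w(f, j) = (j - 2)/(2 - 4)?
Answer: 33/4 ≈ 8.2500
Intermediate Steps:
w(f, j) = 1 - j/2 (w(f, j) = (-2 + j)/(-2) = (-2 + j)*(-½) = 1 - j/2)
((11 + w(-2, 3/4))*(21 + 1))/(116 - 85) = ((11 + (1 - 3/(2*4)))*(21 + 1))/(116 - 85) = ((11 + (1 - 3/(2*4)))*22)/31 = ((11 + (1 - ½*¾))*22)*(1/31) = ((11 + (1 - 3/8))*22)*(1/31) = ((11 + 5/8)*22)*(1/31) = ((93/8)*22)*(1/31) = (1023/4)*(1/31) = 33/4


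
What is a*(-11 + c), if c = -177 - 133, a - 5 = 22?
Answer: -8667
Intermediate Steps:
a = 27 (a = 5 + 22 = 27)
c = -310
a*(-11 + c) = 27*(-11 - 310) = 27*(-321) = -8667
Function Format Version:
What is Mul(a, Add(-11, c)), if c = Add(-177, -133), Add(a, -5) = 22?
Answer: -8667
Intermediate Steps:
a = 27 (a = Add(5, 22) = 27)
c = -310
Mul(a, Add(-11, c)) = Mul(27, Add(-11, -310)) = Mul(27, -321) = -8667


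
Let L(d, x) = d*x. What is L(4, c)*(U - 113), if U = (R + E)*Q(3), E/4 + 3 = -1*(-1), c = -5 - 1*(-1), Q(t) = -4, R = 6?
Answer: 1680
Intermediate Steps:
c = -4 (c = -5 + 1 = -4)
E = -8 (E = -12 + 4*(-1*(-1)) = -12 + 4*1 = -12 + 4 = -8)
U = 8 (U = (6 - 8)*(-4) = -2*(-4) = 8)
L(4, c)*(U - 113) = (4*(-4))*(8 - 113) = -16*(-105) = 1680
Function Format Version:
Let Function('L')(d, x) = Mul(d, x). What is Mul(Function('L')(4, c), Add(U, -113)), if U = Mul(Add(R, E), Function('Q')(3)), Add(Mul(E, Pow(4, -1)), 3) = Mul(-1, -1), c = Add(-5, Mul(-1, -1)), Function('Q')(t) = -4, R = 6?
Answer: 1680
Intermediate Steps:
c = -4 (c = Add(-5, 1) = -4)
E = -8 (E = Add(-12, Mul(4, Mul(-1, -1))) = Add(-12, Mul(4, 1)) = Add(-12, 4) = -8)
U = 8 (U = Mul(Add(6, -8), -4) = Mul(-2, -4) = 8)
Mul(Function('L')(4, c), Add(U, -113)) = Mul(Mul(4, -4), Add(8, -113)) = Mul(-16, -105) = 1680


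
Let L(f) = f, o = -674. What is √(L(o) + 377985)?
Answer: √377311 ≈ 614.26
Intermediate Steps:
√(L(o) + 377985) = √(-674 + 377985) = √377311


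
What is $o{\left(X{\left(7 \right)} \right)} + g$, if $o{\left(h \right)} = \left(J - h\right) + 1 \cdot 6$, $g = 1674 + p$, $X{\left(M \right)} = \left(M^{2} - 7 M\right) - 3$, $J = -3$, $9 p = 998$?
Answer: $\frac{16118}{9} \approx 1790.9$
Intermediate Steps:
$p = \frac{998}{9}$ ($p = \frac{1}{9} \cdot 998 = \frac{998}{9} \approx 110.89$)
$X{\left(M \right)} = -3 + M^{2} - 7 M$
$g = \frac{16064}{9}$ ($g = 1674 + \frac{998}{9} = \frac{16064}{9} \approx 1784.9$)
$o{\left(h \right)} = 3 - h$ ($o{\left(h \right)} = \left(-3 - h\right) + 1 \cdot 6 = \left(-3 - h\right) + 6 = 3 - h$)
$o{\left(X{\left(7 \right)} \right)} + g = \left(3 - \left(-3 + 7^{2} - 49\right)\right) + \frac{16064}{9} = \left(3 - \left(-3 + 49 - 49\right)\right) + \frac{16064}{9} = \left(3 - -3\right) + \frac{16064}{9} = \left(3 + 3\right) + \frac{16064}{9} = 6 + \frac{16064}{9} = \frac{16118}{9}$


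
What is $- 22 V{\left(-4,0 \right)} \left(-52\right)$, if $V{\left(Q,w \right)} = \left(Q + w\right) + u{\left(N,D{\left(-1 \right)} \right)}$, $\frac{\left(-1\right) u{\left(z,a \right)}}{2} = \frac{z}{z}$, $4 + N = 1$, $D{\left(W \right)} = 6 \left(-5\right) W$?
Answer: $-6864$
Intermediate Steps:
$D{\left(W \right)} = - 30 W$
$N = -3$ ($N = -4 + 1 = -3$)
$u{\left(z,a \right)} = -2$ ($u{\left(z,a \right)} = - 2 \frac{z}{z} = \left(-2\right) 1 = -2$)
$V{\left(Q,w \right)} = -2 + Q + w$ ($V{\left(Q,w \right)} = \left(Q + w\right) - 2 = -2 + Q + w$)
$- 22 V{\left(-4,0 \right)} \left(-52\right) = - 22 \left(-2 - 4 + 0\right) \left(-52\right) = \left(-22\right) \left(-6\right) \left(-52\right) = 132 \left(-52\right) = -6864$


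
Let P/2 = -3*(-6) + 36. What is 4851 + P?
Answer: 4959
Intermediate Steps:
P = 108 (P = 2*(-3*(-6) + 36) = 2*(18 + 36) = 2*54 = 108)
4851 + P = 4851 + 108 = 4959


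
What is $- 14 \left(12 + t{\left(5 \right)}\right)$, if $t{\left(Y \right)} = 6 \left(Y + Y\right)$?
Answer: $-1008$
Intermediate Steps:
$t{\left(Y \right)} = 12 Y$ ($t{\left(Y \right)} = 6 \cdot 2 Y = 12 Y$)
$- 14 \left(12 + t{\left(5 \right)}\right) = - 14 \left(12 + 12 \cdot 5\right) = - 14 \left(12 + 60\right) = \left(-14\right) 72 = -1008$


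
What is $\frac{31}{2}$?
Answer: $\frac{31}{2} \approx 15.5$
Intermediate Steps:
$\frac{31}{2}$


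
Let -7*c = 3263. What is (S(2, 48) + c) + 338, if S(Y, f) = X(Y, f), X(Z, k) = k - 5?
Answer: -596/7 ≈ -85.143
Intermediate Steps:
c = -3263/7 (c = -1/7*3263 = -3263/7 ≈ -466.14)
X(Z, k) = -5 + k
S(Y, f) = -5 + f
(S(2, 48) + c) + 338 = ((-5 + 48) - 3263/7) + 338 = (43 - 3263/7) + 338 = -2962/7 + 338 = -596/7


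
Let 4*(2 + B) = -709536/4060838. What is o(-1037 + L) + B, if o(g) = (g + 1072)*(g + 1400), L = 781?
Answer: 1895400108646/2030419 ≈ 9.3350e+5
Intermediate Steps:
o(g) = (1072 + g)*(1400 + g)
B = -4149530/2030419 (B = -2 + (-709536/4060838)/4 = -2 + (-709536*1/4060838)/4 = -2 + (1/4)*(-354768/2030419) = -2 - 88692/2030419 = -4149530/2030419 ≈ -2.0437)
o(-1037 + L) + B = (1500800 + (-1037 + 781)**2 + 2472*(-1037 + 781)) - 4149530/2030419 = (1500800 + (-256)**2 + 2472*(-256)) - 4149530/2030419 = (1500800 + 65536 - 632832) - 4149530/2030419 = 933504 - 4149530/2030419 = 1895400108646/2030419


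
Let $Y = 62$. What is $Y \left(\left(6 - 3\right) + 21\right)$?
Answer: $1488$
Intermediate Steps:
$Y \left(\left(6 - 3\right) + 21\right) = 62 \left(\left(6 - 3\right) + 21\right) = 62 \left(3 + 21\right) = 62 \cdot 24 = 1488$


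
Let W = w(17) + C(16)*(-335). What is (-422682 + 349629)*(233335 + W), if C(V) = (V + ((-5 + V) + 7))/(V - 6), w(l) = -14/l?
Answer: -288363421854/17 ≈ -1.6963e+10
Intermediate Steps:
C(V) = (2 + 2*V)/(-6 + V) (C(V) = (V + (2 + V))/(-6 + V) = (2 + 2*V)/(-6 + V))
W = -19377/17 (W = -14/17 + (2*(1 + 16)/(-6 + 16))*(-335) = -14*1/17 + (2*17/10)*(-335) = -14/17 + (2*(⅒)*17)*(-335) = -14/17 + (17/5)*(-335) = -14/17 - 1139 = -19377/17 ≈ -1139.8)
(-422682 + 349629)*(233335 + W) = (-422682 + 349629)*(233335 - 19377/17) = -73053*3947318/17 = -288363421854/17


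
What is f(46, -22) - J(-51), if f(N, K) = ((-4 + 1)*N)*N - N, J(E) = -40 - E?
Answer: -6405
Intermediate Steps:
f(N, K) = -N - 3*N**2 (f(N, K) = (-3*N)*N - N = -3*N**2 - N = -N - 3*N**2)
f(46, -22) - J(-51) = -1*46*(1 + 3*46) - (-40 - 1*(-51)) = -1*46*(1 + 138) - (-40 + 51) = -1*46*139 - 1*11 = -6394 - 11 = -6405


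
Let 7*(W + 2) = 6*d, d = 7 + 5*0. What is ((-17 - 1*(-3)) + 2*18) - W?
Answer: 18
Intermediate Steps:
d = 7 (d = 7 + 0 = 7)
W = 4 (W = -2 + (6*7)/7 = -2 + (⅐)*42 = -2 + 6 = 4)
((-17 - 1*(-3)) + 2*18) - W = ((-17 - 1*(-3)) + 2*18) - 1*4 = ((-17 + 3) + 36) - 4 = (-14 + 36) - 4 = 22 - 4 = 18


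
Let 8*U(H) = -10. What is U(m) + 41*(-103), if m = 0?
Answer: -16897/4 ≈ -4224.3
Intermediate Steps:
U(H) = -5/4 (U(H) = (1/8)*(-10) = -5/4)
U(m) + 41*(-103) = -5/4 + 41*(-103) = -5/4 - 4223 = -16897/4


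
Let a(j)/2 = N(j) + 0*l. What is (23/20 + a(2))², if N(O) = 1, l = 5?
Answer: 3969/400 ≈ 9.9225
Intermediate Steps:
a(j) = 2 (a(j) = 2*(1 + 0*5) = 2*(1 + 0) = 2*1 = 2)
(23/20 + a(2))² = (23/20 + 2)² = (63/20)² = 3969/400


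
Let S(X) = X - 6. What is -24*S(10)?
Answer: -96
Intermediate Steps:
S(X) = -6 + X
-24*S(10) = -24*(-6 + 10) = -24*4 = -96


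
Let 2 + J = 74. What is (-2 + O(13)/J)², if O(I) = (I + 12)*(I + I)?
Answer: 64009/1296 ≈ 49.390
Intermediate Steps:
J = 72 (J = -2 + 74 = 72)
O(I) = 2*I*(12 + I) (O(I) = (12 + I)*(2*I) = 2*I*(12 + I))
(-2 + O(13)/J)² = (-2 + (2*13*(12 + 13))/72)² = (-2 + (2*13*25)*(1/72))² = (-2 + 650*(1/72))² = (-2 + 325/36)² = (253/36)² = 64009/1296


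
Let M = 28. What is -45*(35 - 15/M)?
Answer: -43425/28 ≈ -1550.9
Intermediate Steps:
-45*(35 - 15/M) = -45*(35 - 15/28) = -45*965/28 = -43425/28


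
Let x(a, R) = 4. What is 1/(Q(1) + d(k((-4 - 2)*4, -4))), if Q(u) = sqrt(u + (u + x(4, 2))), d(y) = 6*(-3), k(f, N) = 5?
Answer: -3/53 - sqrt(6)/318 ≈ -0.064307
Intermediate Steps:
d(y) = -18
Q(u) = sqrt(4 + 2*u) (Q(u) = sqrt(u + (u + 4)) = sqrt(u + (4 + u)) = sqrt(4 + 2*u))
1/(Q(1) + d(k((-4 - 2)*4, -4))) = 1/(sqrt(4 + 2*1) - 18) = 1/(sqrt(4 + 2) - 18) = 1/(sqrt(6) - 18) = 1/(-18 + sqrt(6))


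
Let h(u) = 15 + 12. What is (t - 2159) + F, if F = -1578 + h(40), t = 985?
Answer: -2725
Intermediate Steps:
h(u) = 27
F = -1551 (F = -1578 + 27 = -1551)
(t - 2159) + F = (985 - 2159) - 1551 = -1174 - 1551 = -2725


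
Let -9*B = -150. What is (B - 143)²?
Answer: 143641/9 ≈ 15960.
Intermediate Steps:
B = 50/3 (B = -⅑*(-150) = 50/3 ≈ 16.667)
(B - 143)² = (50/3 - 143)² = (-379/3)² = 143641/9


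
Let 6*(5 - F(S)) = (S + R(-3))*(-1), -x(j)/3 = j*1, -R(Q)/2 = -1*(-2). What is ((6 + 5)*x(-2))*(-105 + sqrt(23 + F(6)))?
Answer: -6930 + 22*sqrt(255) ≈ -6578.7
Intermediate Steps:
R(Q) = -4 (R(Q) = -(-2)*(-2) = -2*2 = -4)
x(j) = -3*j
F(S) = 13/3 + S/6 (F(S) = 5 - (S - 4)*(-1)/6 = 5 - (-4 + S)*(-1)/6 = 5 - (4 - S)/6 = 5 + (-2/3 + S/6) = 13/3 + S/6)
((6 + 5)*x(-2))*(-105 + sqrt(23 + F(6))) = ((6 + 5)*(-3*(-2)))*(-105 + sqrt(23 + (13/3 + (1/6)*6))) = (11*6)*(-105 + sqrt(23 + (13/3 + 1))) = 66*(-105 + sqrt(23 + 16/3)) = 66*(-105 + sqrt(85/3)) = 66*(-105 + sqrt(255)/3) = -6930 + 22*sqrt(255)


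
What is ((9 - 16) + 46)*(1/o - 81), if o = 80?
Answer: -252681/80 ≈ -3158.5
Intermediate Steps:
((9 - 16) + 46)*(1/o - 81) = ((9 - 16) + 46)*(1/80 - 81) = (-7 + 46)*(1/80 - 81) = 39*(-6479/80) = -252681/80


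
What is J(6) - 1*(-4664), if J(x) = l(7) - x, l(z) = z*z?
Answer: 4707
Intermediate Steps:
l(z) = z²
J(x) = 49 - x (J(x) = 7² - x = 49 - x)
J(6) - 1*(-4664) = (49 - 1*6) - 1*(-4664) = (49 - 6) + 4664 = 43 + 4664 = 4707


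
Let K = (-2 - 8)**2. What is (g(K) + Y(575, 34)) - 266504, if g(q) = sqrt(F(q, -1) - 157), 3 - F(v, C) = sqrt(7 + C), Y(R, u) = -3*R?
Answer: -268229 + I*sqrt(154 + sqrt(6)) ≈ -2.6823e+5 + 12.508*I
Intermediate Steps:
F(v, C) = 3 - sqrt(7 + C)
K = 100 (K = (-10)**2 = 100)
g(q) = sqrt(-154 - sqrt(6)) (g(q) = sqrt((3 - sqrt(7 - 1)) - 157) = sqrt((3 - sqrt(6)) - 157) = sqrt(-154 - sqrt(6)))
(g(K) + Y(575, 34)) - 266504 = (sqrt(-154 - sqrt(6)) - 3*575) - 266504 = (sqrt(-154 - sqrt(6)) - 1725) - 266504 = (-1725 + sqrt(-154 - sqrt(6))) - 266504 = -268229 + sqrt(-154 - sqrt(6))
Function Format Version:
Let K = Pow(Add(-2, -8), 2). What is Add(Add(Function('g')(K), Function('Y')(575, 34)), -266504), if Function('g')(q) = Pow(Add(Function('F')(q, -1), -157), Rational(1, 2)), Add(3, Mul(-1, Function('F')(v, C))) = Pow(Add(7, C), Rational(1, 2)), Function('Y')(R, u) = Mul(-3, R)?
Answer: Add(-268229, Mul(I, Pow(Add(154, Pow(6, Rational(1, 2))), Rational(1, 2)))) ≈ Add(-2.6823e+5, Mul(12.508, I))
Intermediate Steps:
Function('F')(v, C) = Add(3, Mul(-1, Pow(Add(7, C), Rational(1, 2))))
K = 100 (K = Pow(-10, 2) = 100)
Function('g')(q) = Pow(Add(-154, Mul(-1, Pow(6, Rational(1, 2)))), Rational(1, 2)) (Function('g')(q) = Pow(Add(Add(3, Mul(-1, Pow(Add(7, -1), Rational(1, 2)))), -157), Rational(1, 2)) = Pow(Add(Add(3, Mul(-1, Pow(6, Rational(1, 2)))), -157), Rational(1, 2)) = Pow(Add(-154, Mul(-1, Pow(6, Rational(1, 2)))), Rational(1, 2)))
Add(Add(Function('g')(K), Function('Y')(575, 34)), -266504) = Add(Add(Pow(Add(-154, Mul(-1, Pow(6, Rational(1, 2)))), Rational(1, 2)), Mul(-3, 575)), -266504) = Add(Add(Pow(Add(-154, Mul(-1, Pow(6, Rational(1, 2)))), Rational(1, 2)), -1725), -266504) = Add(Add(-1725, Pow(Add(-154, Mul(-1, Pow(6, Rational(1, 2)))), Rational(1, 2))), -266504) = Add(-268229, Pow(Add(-154, Mul(-1, Pow(6, Rational(1, 2)))), Rational(1, 2)))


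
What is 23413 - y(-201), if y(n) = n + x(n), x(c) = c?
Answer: 23815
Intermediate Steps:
y(n) = 2*n (y(n) = n + n = 2*n)
23413 - y(-201) = 23413 - 2*(-201) = 23413 - 1*(-402) = 23413 + 402 = 23815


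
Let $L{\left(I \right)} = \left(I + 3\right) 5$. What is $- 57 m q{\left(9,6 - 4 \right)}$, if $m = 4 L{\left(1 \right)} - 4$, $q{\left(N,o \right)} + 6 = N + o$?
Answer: $-21660$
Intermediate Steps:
$q{\left(N,o \right)} = -6 + N + o$ ($q{\left(N,o \right)} = -6 + \left(N + o\right) = -6 + N + o$)
$L{\left(I \right)} = 15 + 5 I$ ($L{\left(I \right)} = \left(3 + I\right) 5 = 15 + 5 I$)
$m = 76$ ($m = 4 \left(15 + 5 \cdot 1\right) - 4 = 4 \left(15 + 5\right) - 4 = 4 \cdot 20 - 4 = 80 - 4 = 76$)
$- 57 m q{\left(9,6 - 4 \right)} = \left(-57\right) 76 \left(-6 + 9 + \left(6 - 4\right)\right) = - 4332 \left(-6 + 9 + 2\right) = \left(-4332\right) 5 = -21660$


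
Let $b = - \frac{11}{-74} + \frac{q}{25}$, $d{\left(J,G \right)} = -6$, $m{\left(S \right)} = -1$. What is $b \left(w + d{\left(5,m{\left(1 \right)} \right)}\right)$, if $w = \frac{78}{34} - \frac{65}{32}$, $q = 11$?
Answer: $- \frac{3398769}{1006400} \approx -3.3772$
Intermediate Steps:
$w = \frac{143}{544}$ ($w = 78 \cdot \frac{1}{34} - \frac{65}{32} = \frac{39}{17} - \frac{65}{32} = \frac{143}{544} \approx 0.26287$)
$b = \frac{1089}{1850}$ ($b = - \frac{11}{-74} + \frac{11}{25} = \left(-11\right) \left(- \frac{1}{74}\right) + 11 \cdot \frac{1}{25} = \frac{11}{74} + \frac{11}{25} = \frac{1089}{1850} \approx 0.58865$)
$b \left(w + d{\left(5,m{\left(1 \right)} \right)}\right) = \frac{1089 \left(\frac{143}{544} - 6\right)}{1850} = \frac{1089}{1850} \left(- \frac{3121}{544}\right) = - \frac{3398769}{1006400}$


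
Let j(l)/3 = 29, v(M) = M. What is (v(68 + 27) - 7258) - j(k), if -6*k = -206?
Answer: -7250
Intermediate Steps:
k = 103/3 (k = -⅙*(-206) = 103/3 ≈ 34.333)
j(l) = 87 (j(l) = 3*29 = 87)
(v(68 + 27) - 7258) - j(k) = ((68 + 27) - 7258) - 1*87 = (95 - 7258) - 87 = -7163 - 87 = -7250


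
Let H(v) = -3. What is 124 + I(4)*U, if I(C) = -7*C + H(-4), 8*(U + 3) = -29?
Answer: 2635/8 ≈ 329.38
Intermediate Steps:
U = -53/8 (U = -3 + (⅛)*(-29) = -3 - 29/8 = -53/8 ≈ -6.6250)
I(C) = -3 - 7*C (I(C) = -7*C - 3 = -3 - 7*C)
124 + I(4)*U = 124 + (-3 - 7*4)*(-53/8) = 124 + (-3 - 28)*(-53/8) = 124 - 31*(-53/8) = 124 + 1643/8 = 2635/8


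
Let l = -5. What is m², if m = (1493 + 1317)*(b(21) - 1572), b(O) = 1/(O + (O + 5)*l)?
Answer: 231833284556676100/11881 ≈ 1.9513e+13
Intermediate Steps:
b(O) = 1/(-25 - 4*O) (b(O) = 1/(O + (O + 5)*(-5)) = 1/(O + (5 + O)*(-5)) = 1/(O + (-25 - 5*O)) = 1/(-25 - 4*O))
m = -481490690/109 (m = (1493 + 1317)*(1/(-25 - 4*21) - 1572) = 2810*(1/(-25 - 84) - 1572) = 2810*(1/(-109) - 1572) = 2810*(-1/109 - 1572) = 2810*(-171349/109) = -481490690/109 ≈ -4.4173e+6)
m² = (-481490690/109)² = 231833284556676100/11881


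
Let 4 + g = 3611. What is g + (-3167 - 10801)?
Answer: -10361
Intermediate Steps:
g = 3607 (g = -4 + 3611 = 3607)
g + (-3167 - 10801) = 3607 + (-3167 - 10801) = 3607 - 13968 = -10361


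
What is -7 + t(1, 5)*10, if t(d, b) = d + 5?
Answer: 53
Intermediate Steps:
t(d, b) = 5 + d
-7 + t(1, 5)*10 = -7 + (5 + 1)*10 = -7 + 6*10 = -7 + 60 = 53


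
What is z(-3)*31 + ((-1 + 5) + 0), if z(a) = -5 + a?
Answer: -244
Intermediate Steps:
z(-3)*31 + ((-1 + 5) + 0) = (-5 - 3)*31 + ((-1 + 5) + 0) = -8*31 + (4 + 0) = -248 + 4 = -244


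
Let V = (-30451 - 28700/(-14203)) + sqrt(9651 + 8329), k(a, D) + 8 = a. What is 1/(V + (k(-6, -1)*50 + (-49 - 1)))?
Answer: -128441237141/4007161478046261 - 8233682*sqrt(4495)/4007161478046261 ≈ -3.2191e-5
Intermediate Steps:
k(a, D) = -8 + a
V = -61780979/2029 + 2*sqrt(4495) (V = (-30451 - 28700*(-1/14203)) + sqrt(17980) = (-30451 + 4100/2029) + 2*sqrt(4495) = -61780979/2029 + 2*sqrt(4495) ≈ -30315.)
1/(V + (k(-6, -1)*50 + (-49 - 1))) = 1/((-61780979/2029 + 2*sqrt(4495)) + ((-8 - 6)*50 + (-49 - 1))) = 1/((-61780979/2029 + 2*sqrt(4495)) + (-14*50 - 50)) = 1/((-61780979/2029 + 2*sqrt(4495)) + (-700 - 50)) = 1/((-61780979/2029 + 2*sqrt(4495)) - 750) = 1/(-63302729/2029 + 2*sqrt(4495))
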